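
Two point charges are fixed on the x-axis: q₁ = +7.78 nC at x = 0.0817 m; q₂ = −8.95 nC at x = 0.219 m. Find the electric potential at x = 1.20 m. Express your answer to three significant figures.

-19.5 V

The total potential is the scalar sum of each charge's contribution, V = Σ kqᵢ/rᵢ.
Distances from the field point to each charge: r₁ = 1.12 m, r₂ = 0.981 m.
V = k[(7.78×10⁻⁹)/(1.12) + (-8.95×10⁻⁹)/(0.981)] = -19.5 V.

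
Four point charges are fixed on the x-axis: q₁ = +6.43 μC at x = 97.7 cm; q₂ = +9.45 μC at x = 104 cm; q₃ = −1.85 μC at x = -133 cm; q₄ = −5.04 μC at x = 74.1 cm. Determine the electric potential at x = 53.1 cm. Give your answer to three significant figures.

7.18×10⁴ V

Electric potential is a scalar, so the contributions from each charge add algebraically: V = Σ kqᵢ/rᵢ.
Distances from the field point to each charge: r₁ = 0.446 m, r₂ = 0.509 m, r₃ = 1.86 m, r₄ = 0.210 m.
V = k[(6.43×10⁻⁶)/(0.446) + (9.45×10⁻⁶)/(0.509) + (-1.85×10⁻⁶)/(1.86) + (-5.04×10⁻⁶)/(0.210)] = 7.18×10⁴ V.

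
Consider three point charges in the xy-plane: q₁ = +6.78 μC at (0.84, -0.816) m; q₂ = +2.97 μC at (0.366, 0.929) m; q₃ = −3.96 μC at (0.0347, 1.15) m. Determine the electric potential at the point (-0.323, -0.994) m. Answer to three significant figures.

Electric potential is a scalar, so the contributions from each charge add algebraically: V = Σ kqᵢ/rᵢ.
Distances from the field point to each charge: r₁ = 1.18 m, r₂ = 2.04 m, r₃ = 2.17 m.
V = k[(6.78×10⁻⁶)/(1.18) + (2.97×10⁻⁶)/(2.04) + (-3.96×10⁻⁶)/(2.17)] = 4.85×10⁴ V.

4.85×10⁴ V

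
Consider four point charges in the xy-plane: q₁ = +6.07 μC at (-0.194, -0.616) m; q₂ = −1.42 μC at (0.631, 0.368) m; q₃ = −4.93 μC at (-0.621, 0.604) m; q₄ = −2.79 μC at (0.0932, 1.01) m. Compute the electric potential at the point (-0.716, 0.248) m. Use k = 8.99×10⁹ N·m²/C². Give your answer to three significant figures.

-9.82×10⁴ V

Electric potential is a scalar, so the contributions from each charge add algebraically: V = Σ kqᵢ/rᵢ.
Distances from the field point to each charge: r₁ = 1.01 m, r₂ = 1.35 m, r₃ = 0.368 m, r₄ = 1.11 m.
V = k[(6.07×10⁻⁶)/(1.01) + (-1.42×10⁻⁶)/(1.35) + (-4.93×10⁻⁶)/(0.368) + (-2.79×10⁻⁶)/(1.11)] = -9.82×10⁴ V.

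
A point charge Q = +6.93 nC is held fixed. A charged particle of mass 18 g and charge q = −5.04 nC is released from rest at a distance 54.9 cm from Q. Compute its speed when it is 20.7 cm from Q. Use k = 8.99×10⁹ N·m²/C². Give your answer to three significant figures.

0.0102 m/s

Only the electrostatic force acts, so mechanical energy is conserved: ½mv² = U₁ − U₂ = kQq(1/r₁ − 1/r₂).
U₁ − U₂ = (8.99×10⁹ N·m²/C²)(6.93×10⁻⁹ C)(-5.04×10⁻⁹ C)(1/0.549 − 1/0.207) = 9.45×10⁻⁷ J.
v = √(2·9.45×10⁻⁷/0.0180) = 0.0102 m/s.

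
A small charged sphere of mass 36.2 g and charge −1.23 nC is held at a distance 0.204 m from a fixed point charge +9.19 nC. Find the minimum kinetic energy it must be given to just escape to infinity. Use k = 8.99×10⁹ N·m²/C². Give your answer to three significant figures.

To just escape, total mechanical energy must reach zero at infinity: ½mv²_min + U = 0, so ½mv²_min = −U = |kQq|/r.
|U| = |kQq|/r = (8.99×10⁹ N·m²/C²)(9.19×10⁻⁹)(1.23×10⁻⁹)/(0.204) = 4.98×10⁻⁷ J.

4.98×10⁻⁷ J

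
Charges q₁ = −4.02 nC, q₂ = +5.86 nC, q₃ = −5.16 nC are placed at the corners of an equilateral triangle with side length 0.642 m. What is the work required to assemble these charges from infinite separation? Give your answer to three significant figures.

The work to assemble the configuration equals its total potential energy, U = Σ kqᵢqⱼ/rᵢⱼ over all pairs.
All three pair separations equal the side length, 0.642 m.
U = (-3.30×10⁻⁷) + (2.90×10⁻⁷) + (-4.23×10⁻⁷) = -4.63×10⁻⁷ J.

-4.63×10⁻⁷ J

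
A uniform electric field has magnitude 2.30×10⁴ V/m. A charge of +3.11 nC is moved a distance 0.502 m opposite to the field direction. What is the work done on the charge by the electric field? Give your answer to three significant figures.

-3.59×10⁻⁵ J

The potential change for a displacement 0.502 m opposite to the field direction is ΔV = +Ed = 1.15×10⁴ V.
W_field = −qΔV = -3.59×10⁻⁵ J.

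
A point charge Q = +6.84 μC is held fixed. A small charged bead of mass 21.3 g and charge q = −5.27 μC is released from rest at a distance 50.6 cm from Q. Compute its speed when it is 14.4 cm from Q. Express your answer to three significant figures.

Only the electrostatic force acts, so mechanical energy is conserved: ½mv² = U₁ − U₂ = kQq(1/r₁ − 1/r₂).
U₁ − U₂ = (8.99×10⁹ N·m²/C²)(6.84×10⁻⁶ C)(-5.27×10⁻⁶ C)(1/0.506 − 1/0.144) = 1.61 J.
v = √(2·1.61/0.0213) = 12.3 m/s.

12.3 m/s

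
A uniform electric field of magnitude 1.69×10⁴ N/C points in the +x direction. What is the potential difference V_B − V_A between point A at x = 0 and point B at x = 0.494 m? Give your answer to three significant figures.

-8350 V

In a uniform field, potential decreases in the direction of E: V_B − V_A = −E·Δx.
V_B − V_A = −(1.69×10⁴ V/m)(0.494 m) = -8350 V.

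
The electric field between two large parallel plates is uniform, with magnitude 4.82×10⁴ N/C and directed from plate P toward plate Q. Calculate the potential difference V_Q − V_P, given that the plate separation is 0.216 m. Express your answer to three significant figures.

-1.04×10⁴ V

In a uniform field, potential decreases in the direction of E: ΔV = −E·d for a displacement d parallel to E.
Going from P to Q is a displacement of 0.216 m along the field, so V_Q − V_P = −Ed = -1.04×10⁴ V.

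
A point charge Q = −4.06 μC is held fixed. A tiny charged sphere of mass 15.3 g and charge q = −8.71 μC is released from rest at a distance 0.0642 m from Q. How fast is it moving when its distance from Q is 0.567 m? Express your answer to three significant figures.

24.0 m/s

Only the electrostatic force acts, so mechanical energy is conserved: ½mv² = U₁ − U₂ = kQq(1/r₁ − 1/r₂).
U₁ − U₂ = (8.99×10⁹ N·m²/C²)(-4.06×10⁻⁶ C)(-8.71×10⁻⁶ C)(1/0.0642 − 1/0.567) = 4.39 J.
v = √(2·4.39/0.0153) = 24.0 m/s.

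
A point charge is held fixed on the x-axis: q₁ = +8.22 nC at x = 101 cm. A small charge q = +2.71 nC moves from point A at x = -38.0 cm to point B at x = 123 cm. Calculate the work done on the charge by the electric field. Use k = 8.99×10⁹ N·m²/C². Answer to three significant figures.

The work done by the electric force is W_field = −ΔU = −q(V_B − V_A) = q(V_A − V_B).
At A: distance to the source charge is 1.39 m; V_A = kq₁/r = 53.2 V.
At B: distance to the source charge is 0.220 m; V_B = kq₁/r = 336 V.
ΔV = V_B − V_A = 283 V.
W_field = −qΔV = −(2.71×10⁻⁹ C)(283 V) = -7.66×10⁻⁷ J.

-7.66×10⁻⁷ J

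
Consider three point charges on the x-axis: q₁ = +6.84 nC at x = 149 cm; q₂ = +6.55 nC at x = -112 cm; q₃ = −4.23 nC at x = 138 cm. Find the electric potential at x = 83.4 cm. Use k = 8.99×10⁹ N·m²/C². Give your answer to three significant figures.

54.2 V

Electric potential is a scalar, so the contributions from each charge add algebraically: V = Σ kqᵢ/rᵢ.
Distances from the field point to each charge: r₁ = 0.656 m, r₂ = 1.95 m, r₃ = 0.546 m.
V = k[(6.84×10⁻⁹)/(0.656) + (6.55×10⁻⁹)/(1.95) + (-4.23×10⁻⁹)/(0.546)] = 54.2 V.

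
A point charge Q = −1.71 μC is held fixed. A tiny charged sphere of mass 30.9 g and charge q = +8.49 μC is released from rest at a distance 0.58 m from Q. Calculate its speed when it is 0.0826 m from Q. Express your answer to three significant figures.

9.37 m/s

Only the electrostatic force acts, so mechanical energy is conserved: ½mv² = U₁ − U₂ = kQq(1/r₁ − 1/r₂).
U₁ − U₂ = (8.99×10⁹ N·m²/C²)(-1.71×10⁻⁶ C)(8.49×10⁻⁶ C)(1/0.580 − 1/0.0826) = 1.36 J.
v = √(2·1.36/0.0309) = 9.37 m/s.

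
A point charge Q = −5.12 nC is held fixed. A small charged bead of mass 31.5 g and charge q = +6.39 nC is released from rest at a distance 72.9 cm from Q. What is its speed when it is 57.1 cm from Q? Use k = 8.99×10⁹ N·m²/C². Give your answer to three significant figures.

Only the electrostatic force acts, so mechanical energy is conserved: ½mv² = U₁ − U₂ = kQq(1/r₁ − 1/r₂).
U₁ − U₂ = (8.99×10⁹ N·m²/C²)(-5.12×10⁻⁹ C)(6.39×10⁻⁹ C)(1/0.729 − 1/0.571) = 1.12×10⁻⁷ J.
v = √(2·1.12×10⁻⁷/0.0315) = 2.66×10⁻³ m/s.

2.66×10⁻³ m/s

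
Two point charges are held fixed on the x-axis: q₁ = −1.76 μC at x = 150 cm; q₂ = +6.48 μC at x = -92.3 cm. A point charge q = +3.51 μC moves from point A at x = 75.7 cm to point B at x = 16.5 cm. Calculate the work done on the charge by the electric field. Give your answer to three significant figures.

-0.0994 J

The work done by the electric force is W_field = −ΔU = −q(V_B − V_A) = q(V_A − V_B).
At A: distances to the source charges are 0.743 m, 1.68 m; V_A = Σ kqᵢ/rᵢ = 1.34×10⁴ V.
At B: distances to the source charges are 1.33 m, 1.09 m; V_B = Σ kqᵢ/rᵢ = 4.17×10⁴ V.
ΔV = V_B − V_A = 2.83×10⁴ V.
W_field = −qΔV = −(3.51×10⁻⁶ C)(2.83×10⁴ V) = -0.0994 J.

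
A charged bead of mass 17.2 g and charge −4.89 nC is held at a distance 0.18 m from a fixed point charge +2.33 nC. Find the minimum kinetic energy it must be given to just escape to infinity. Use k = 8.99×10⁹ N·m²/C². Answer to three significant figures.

5.69×10⁻⁷ J

To just escape, total mechanical energy must reach zero at infinity: ½mv²_min + U = 0, so ½mv²_min = −U = |kQq|/r.
|U| = |kQq|/r = (8.99×10⁹ N·m²/C²)(2.33×10⁻⁹)(4.89×10⁻⁹)/(0.180) = 5.69×10⁻⁷ J.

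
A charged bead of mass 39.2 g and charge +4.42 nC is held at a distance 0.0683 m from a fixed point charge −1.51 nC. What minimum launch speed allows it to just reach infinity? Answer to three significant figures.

To just escape, total mechanical energy must reach zero at infinity: ½mv²_min + U = 0, so ½mv²_min = −U = |kQq|/r.
|U| = |kQq|/r = (8.99×10⁹ N·m²/C²)(1.51×10⁻⁹)(4.42×10⁻⁹)/(0.0683) = 8.78×10⁻⁷ J.
v_min = √(2|U|/m) = √(2·8.78×10⁻⁷/0.0392) = 6.69×10⁻³ m/s.

6.69×10⁻³ m/s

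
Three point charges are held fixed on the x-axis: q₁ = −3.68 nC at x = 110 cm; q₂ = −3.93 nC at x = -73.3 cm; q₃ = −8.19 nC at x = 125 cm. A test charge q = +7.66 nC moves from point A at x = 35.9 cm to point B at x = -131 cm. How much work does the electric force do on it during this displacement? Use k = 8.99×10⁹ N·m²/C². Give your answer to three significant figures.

-4.28×10⁻⁷ J

The work done by the electric force is W_field = −ΔU = −q(V_B − V_A) = q(V_A − V_B).
At A: distances to the source charges are 0.741 m, 1.09 m, 0.891 m; V_A = Σ kqᵢ/rᵢ = -160 V.
At B: distances to the source charges are 2.41 m, 0.577 m, 2.56 m; V_B = Σ kqᵢ/rᵢ = -104 V.
ΔV = V_B − V_A = 55.9 V.
W_field = −qΔV = −(7.66×10⁻⁹ C)(55.9 V) = -4.28×10⁻⁷ J.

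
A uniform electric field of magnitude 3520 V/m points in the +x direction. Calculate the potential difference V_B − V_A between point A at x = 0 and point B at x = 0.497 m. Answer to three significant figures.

In a uniform field, potential decreases in the direction of E: V_B − V_A = −E·Δx.
V_B − V_A = −(3520 V/m)(0.497 m) = -1750 V.

-1750 V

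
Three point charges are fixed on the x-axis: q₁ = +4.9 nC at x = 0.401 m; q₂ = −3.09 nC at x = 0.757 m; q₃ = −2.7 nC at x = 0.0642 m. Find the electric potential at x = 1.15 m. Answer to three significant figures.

Electric potential is a scalar, so the contributions from each charge add algebraically: V = Σ kqᵢ/rᵢ.
Distances from the field point to each charge: r₁ = 0.749 m, r₂ = 0.393 m, r₃ = 1.09 m.
V = k[(4.90×10⁻⁹)/(0.749) + (-3.09×10⁻⁹)/(0.393) + (-2.70×10⁻⁹)/(1.09)] = -34.2 V.

-34.2 V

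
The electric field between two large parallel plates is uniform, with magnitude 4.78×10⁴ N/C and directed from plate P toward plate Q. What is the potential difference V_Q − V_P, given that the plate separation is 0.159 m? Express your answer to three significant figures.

In a uniform field, potential decreases in the direction of E: ΔV = −E·d for a displacement d parallel to E.
Going from P to Q is a displacement of 0.159 m along the field, so V_Q − V_P = −Ed = -7600 V.

-7600 V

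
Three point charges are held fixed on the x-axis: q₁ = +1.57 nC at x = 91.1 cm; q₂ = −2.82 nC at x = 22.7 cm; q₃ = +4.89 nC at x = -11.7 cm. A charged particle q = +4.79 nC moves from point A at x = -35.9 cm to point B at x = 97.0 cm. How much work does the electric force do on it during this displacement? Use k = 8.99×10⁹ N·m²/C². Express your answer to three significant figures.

-4.60×10⁻⁷ J

The work done by the electric force is W_field = −ΔU = −q(V_B − V_A) = q(V_A − V_B).
At A: distances to the source charges are 1.27 m, 0.586 m, 0.242 m; V_A = Σ kqᵢ/rᵢ = 150 V.
At B: distances to the source charges are 0.0590 m, 0.743 m, 1.09 m; V_B = Σ kqᵢ/rᵢ = 246 V.
ΔV = V_B − V_A = 96.0 V.
W_field = −qΔV = −(4.79×10⁻⁹ C)(96.0 V) = -4.60×10⁻⁷ J.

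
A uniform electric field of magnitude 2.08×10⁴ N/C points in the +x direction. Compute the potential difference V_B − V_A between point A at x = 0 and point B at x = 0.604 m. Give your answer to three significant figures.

In a uniform field, potential decreases in the direction of E: V_B − V_A = −E·Δx.
V_B − V_A = −(2.08×10⁴ V/m)(0.604 m) = -1.26×10⁴ V.

-1.26×10⁴ V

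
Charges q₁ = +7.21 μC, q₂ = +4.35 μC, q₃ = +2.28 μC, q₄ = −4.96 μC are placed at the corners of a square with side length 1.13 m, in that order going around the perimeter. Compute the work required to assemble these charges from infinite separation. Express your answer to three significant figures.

-0.0750 J

The work to assemble the configuration equals its total potential energy, U = Σ kqᵢqⱼ/rᵢⱼ over all pairs.
The four side pairs have separation 1.13 m and the two diagonal pairs 1.60 m.
Summing all 6 pair terms gives U = -0.0750 J.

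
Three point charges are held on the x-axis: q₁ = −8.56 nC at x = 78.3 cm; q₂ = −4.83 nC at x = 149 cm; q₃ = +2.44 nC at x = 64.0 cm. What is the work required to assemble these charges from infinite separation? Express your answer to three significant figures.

The assembly work is the sum of pairwise potential energies, U = Σ_{i<j} kqᵢqⱼ/rᵢⱼ.
Pair separations: r₁₂ = 0.707 m, r₁₃ = 0.143 m, r₂₃ = 0.850 m.
U = (5.26×10⁻⁷) + (-1.31×10⁻⁶) + (-1.25×10⁻⁷) = -9.12×10⁻⁷ J.

-9.12×10⁻⁷ J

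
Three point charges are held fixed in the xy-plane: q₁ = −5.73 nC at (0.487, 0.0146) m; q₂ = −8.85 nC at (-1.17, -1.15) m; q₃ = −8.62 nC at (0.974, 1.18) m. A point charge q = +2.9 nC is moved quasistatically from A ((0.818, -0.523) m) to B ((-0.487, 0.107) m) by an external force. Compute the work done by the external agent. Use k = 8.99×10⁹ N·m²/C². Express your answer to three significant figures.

For quasistatic motion the external work equals the change in potential energy: W_ext = qΔV = q(V_B − V_A).
At A: distances to the source charges are 0.631 m, 2.08 m, 1.71 m; V_A = Σ kqᵢ/rᵢ = -165 V.
At B: distances to the source charges are 0.978 m, 1.43 m, 1.81 m; V_B = Σ kqᵢ/rᵢ = -151 V.
ΔV = V_B − V_A = 14.1 V.
W_ext = qΔV = (2.90×10⁻⁹ C)(14.1 V) = 4.08×10⁻⁸ J.

4.08×10⁻⁸ J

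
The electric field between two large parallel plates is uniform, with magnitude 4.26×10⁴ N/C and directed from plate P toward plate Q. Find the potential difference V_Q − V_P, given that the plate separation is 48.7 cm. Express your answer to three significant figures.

-2.07×10⁴ V

In a uniform field, potential decreases in the direction of E: ΔV = −E·d for a displacement d parallel to E.
Going from P to Q is a displacement of 48.7 cm along the field, so V_Q − V_P = −Ed = -2.07×10⁴ V.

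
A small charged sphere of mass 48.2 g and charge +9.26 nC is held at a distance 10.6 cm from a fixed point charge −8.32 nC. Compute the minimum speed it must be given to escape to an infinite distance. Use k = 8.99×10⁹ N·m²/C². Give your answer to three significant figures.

0.0165 m/s

To just escape, total mechanical energy must reach zero at infinity: ½mv²_min + U = 0, so ½mv²_min = −U = |kQq|/r.
|U| = |kQq|/r = (8.99×10⁹ N·m²/C²)(8.32×10⁻⁹)(9.26×10⁻⁹)/(0.106) = 6.53×10⁻⁶ J.
v_min = √(2|U|/m) = √(2·6.53×10⁻⁶/0.0482) = 0.0165 m/s.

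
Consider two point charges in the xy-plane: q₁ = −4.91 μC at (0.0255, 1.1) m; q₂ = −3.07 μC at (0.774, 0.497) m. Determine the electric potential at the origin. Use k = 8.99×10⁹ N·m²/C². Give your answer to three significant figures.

-7.01×10⁴ V

Electric potential is a scalar, so the contributions from each charge add algebraically: V = Σ kqᵢ/rᵢ.
Distances from the field point to each charge: r₁ = 1.10 m, r₂ = 0.920 m.
V = k[(-4.91×10⁻⁶)/(1.10) + (-3.07×10⁻⁶)/(0.920)] = -7.01×10⁴ V.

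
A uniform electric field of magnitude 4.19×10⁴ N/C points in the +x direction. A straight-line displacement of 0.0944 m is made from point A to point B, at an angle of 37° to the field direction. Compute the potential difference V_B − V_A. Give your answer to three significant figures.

-3160 V

Only the component of displacement along E changes the potential: ΔV = −E·d·cosθ.
ΔV = −(4.19×10⁴ V/m)(0.0944 m)cos37° = -3160 V.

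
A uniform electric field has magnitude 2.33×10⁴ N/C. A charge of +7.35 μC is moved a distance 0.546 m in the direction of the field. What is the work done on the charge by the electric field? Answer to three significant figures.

The potential change for a displacement 0.546 m in the direction of the field is ΔV = −Ed = -1.27×10⁴ V.
W_field = −qΔV = 0.0935 J.

0.0935 J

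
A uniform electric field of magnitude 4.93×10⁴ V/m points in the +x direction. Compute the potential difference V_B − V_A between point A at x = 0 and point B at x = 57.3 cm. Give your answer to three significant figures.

In a uniform field, potential decreases in the direction of E: V_B − V_A = −E·Δx.
V_B − V_A = −(4.93×10⁴ V/m)(0.573 m) = -2.82×10⁴ V.

-2.82×10⁴ V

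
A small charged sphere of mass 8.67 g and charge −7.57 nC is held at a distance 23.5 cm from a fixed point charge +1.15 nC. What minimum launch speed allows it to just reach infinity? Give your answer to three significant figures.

To just escape, total mechanical energy must reach zero at infinity: ½mv²_min + U = 0, so ½mv²_min = −U = |kQq|/r.
|U| = |kQq|/r = (8.99×10⁹ N·m²/C²)(1.15×10⁻⁹)(7.57×10⁻⁹)/(0.235) = 3.33×10⁻⁷ J.
v_min = √(2|U|/m) = √(2·3.33×10⁻⁷/8.67×10⁻³) = 8.76×10⁻³ m/s.

8.76×10⁻³ m/s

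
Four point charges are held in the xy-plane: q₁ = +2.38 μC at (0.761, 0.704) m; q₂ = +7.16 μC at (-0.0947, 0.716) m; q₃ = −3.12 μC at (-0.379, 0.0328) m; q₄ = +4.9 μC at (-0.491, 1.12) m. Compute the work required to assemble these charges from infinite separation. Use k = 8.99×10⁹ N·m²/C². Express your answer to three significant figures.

The work to assemble the configuration equals its total potential energy, U = Σ kqᵢqⱼ/rᵢⱼ over all pairs.
Pair separations: r₁₂ = 0.856 m, r₁₃ = 1.32 m, r₁₄ = 1.32 m, r₂₃ = 0.740 m, r₂₄ = 0.566 m, r₃₄ = 1.09 m.
Summing all 6 pair terms gives U = 0.368 J.

0.368 J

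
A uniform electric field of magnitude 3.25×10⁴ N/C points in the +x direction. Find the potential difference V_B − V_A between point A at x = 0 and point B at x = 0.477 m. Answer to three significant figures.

-1.55×10⁴ V

In a uniform field, potential decreases in the direction of E: V_B − V_A = −E·Δx.
V_B − V_A = −(3.25×10⁴ V/m)(0.477 m) = -1.55×10⁴ V.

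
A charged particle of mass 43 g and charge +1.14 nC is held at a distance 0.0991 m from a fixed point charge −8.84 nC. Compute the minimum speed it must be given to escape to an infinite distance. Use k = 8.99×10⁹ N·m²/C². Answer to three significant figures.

To just escape, total mechanical energy must reach zero at infinity: ½mv²_min + U = 0, so ½mv²_min = −U = |kQq|/r.
|U| = |kQq|/r = (8.99×10⁹ N·m²/C²)(8.84×10⁻⁹)(1.14×10⁻⁹)/(0.0991) = 9.14×10⁻⁷ J.
v_min = √(2|U|/m) = √(2·9.14×10⁻⁷/0.0430) = 6.52×10⁻³ m/s.

6.52×10⁻³ m/s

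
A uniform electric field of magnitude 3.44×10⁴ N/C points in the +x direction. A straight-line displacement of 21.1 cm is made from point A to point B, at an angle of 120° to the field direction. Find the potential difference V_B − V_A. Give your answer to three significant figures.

Only the component of displacement along E changes the potential: ΔV = −E·d·cosθ.
ΔV = −(3.44×10⁴ V/m)(0.211 m)cos120° = 3630 V.

3630 V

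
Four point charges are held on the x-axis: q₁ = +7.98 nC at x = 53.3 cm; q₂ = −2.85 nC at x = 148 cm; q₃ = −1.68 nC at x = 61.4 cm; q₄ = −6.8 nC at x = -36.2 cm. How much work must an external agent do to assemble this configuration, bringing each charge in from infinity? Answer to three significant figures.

-2.00×10⁻⁶ J

The work to assemble the configuration equals its total potential energy, U = Σ kqᵢqⱼ/rᵢⱼ over all pairs.
Pair separations: r₁₂ = 0.947 m, r₁₃ = 0.0810 m, r₁₄ = 0.895 m, r₂₃ = 0.866 m, r₂₄ = 1.84 m, r₃₄ = 0.976 m.
Summing all 6 pair terms gives U = -2.00×10⁻⁶ J.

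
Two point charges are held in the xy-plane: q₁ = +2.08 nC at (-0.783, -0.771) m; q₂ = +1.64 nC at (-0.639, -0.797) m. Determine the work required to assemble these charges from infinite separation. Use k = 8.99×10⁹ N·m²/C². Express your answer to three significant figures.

The work to assemble the configuration equals its total potential energy, U = Σ kqᵢqⱼ/rᵢⱼ over all pairs.
Pair separations: r₁₂ = 0.146 m.
U = (2.10×10⁻⁷) = 2.10×10⁻⁷ J.

2.10×10⁻⁷ J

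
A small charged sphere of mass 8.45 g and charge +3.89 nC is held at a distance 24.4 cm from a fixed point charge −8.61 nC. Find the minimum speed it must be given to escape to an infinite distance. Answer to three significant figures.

0.0171 m/s

To just escape, total mechanical energy must reach zero at infinity: ½mv²_min + U = 0, so ½mv²_min = −U = |kQq|/r.
|U| = |kQq|/r = (8.99×10⁹ N·m²/C²)(8.61×10⁻⁹)(3.89×10⁻⁹)/(0.244) = 1.23×10⁻⁶ J.
v_min = √(2|U|/m) = √(2·1.23×10⁻⁶/8.45×10⁻³) = 0.0171 m/s.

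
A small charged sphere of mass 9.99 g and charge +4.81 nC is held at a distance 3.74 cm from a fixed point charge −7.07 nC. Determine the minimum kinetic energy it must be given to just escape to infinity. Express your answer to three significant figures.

8.17×10⁻⁶ J

To just escape, total mechanical energy must reach zero at infinity: ½mv²_min + U = 0, so ½mv²_min = −U = |kQq|/r.
|U| = |kQq|/r = (8.99×10⁹ N·m²/C²)(7.07×10⁻⁹)(4.81×10⁻⁹)/(0.0374) = 8.17×10⁻⁶ J.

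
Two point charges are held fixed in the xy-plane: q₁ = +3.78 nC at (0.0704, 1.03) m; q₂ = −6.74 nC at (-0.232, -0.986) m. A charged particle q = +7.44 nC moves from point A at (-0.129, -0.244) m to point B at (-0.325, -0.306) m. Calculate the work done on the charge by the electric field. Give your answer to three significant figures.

6.97×10⁻⁸ J

The work done by the electric force is W_field = −ΔU = −q(V_B − V_A) = q(V_A − V_B).
At A: distances to the source charges are 1.29 m, 0.749 m; V_A = Σ kqᵢ/rᵢ = -54.5 V.
At B: distances to the source charges are 1.39 m, 0.686 m; V_B = Σ kqᵢ/rᵢ = -63.9 V.
ΔV = V_B − V_A = -9.36 V.
W_field = −qΔV = −(7.44×10⁻⁹ C)(-9.36 V) = 6.97×10⁻⁸ J.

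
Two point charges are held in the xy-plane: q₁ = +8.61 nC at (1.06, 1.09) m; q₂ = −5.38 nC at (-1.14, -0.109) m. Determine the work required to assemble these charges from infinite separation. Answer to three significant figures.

-1.66×10⁻⁷ J

The assembly work is the sum of pairwise potential energies, U = Σ_{i<j} kqᵢqⱼ/rᵢⱼ.
Pair separations: r₁₂ = 2.51 m.
U = (-1.66×10⁻⁷) = -1.66×10⁻⁷ J.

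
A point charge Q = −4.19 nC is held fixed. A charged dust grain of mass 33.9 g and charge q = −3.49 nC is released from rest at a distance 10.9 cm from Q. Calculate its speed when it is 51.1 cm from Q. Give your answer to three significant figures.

7.48×10⁻³ m/s

Only the electrostatic force acts, so mechanical energy is conserved: ½mv² = U₁ − U₂ = kQq(1/r₁ − 1/r₂).
U₁ − U₂ = (8.99×10⁹ N·m²/C²)(-4.19×10⁻⁹ C)(-3.49×10⁻⁹ C)(1/0.109 − 1/0.511) = 9.49×10⁻⁷ J.
v = √(2·9.49×10⁻⁷/0.0339) = 7.48×10⁻³ m/s.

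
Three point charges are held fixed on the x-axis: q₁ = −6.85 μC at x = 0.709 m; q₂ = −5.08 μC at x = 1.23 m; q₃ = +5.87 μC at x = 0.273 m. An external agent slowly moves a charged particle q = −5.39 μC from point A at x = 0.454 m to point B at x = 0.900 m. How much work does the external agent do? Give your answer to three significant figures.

For quasistatic motion the external work equals the change in potential energy: W_ext = qΔV = q(V_B − V_A).
At A: distances to the source charges are 0.255 m, 0.776 m, 0.181 m; V_A = Σ kqᵢ/rᵢ = -8790 V.
At B: distances to the source charges are 0.191 m, 0.330 m, 0.627 m; V_B = Σ kqᵢ/rᵢ = -3.77×10⁵ V.
ΔV = V_B − V_A = -3.68×10⁵ V.
W_ext = qΔV = (-5.39×10⁻⁶ C)(-3.68×10⁵ V) = 1.98 J.

1.98 J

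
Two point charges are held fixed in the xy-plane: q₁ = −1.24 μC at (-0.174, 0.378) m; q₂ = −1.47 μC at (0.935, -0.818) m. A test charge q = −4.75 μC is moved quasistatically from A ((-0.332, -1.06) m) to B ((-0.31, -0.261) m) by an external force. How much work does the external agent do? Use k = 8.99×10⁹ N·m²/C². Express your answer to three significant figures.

For quasistatic motion the external work equals the change in potential energy: W_ext = qΔV = q(V_B − V_A).
At A: distances to the source charges are 1.45 m, 1.29 m; V_A = Σ kqᵢ/rᵢ = -1.80×10⁴ V.
At B: distances to the source charges are 0.653 m, 1.36 m; V_B = Σ kqᵢ/rᵢ = -2.68×10⁴ V.
ΔV = V_B − V_A = -8800 V.
W_ext = qΔV = (-4.75×10⁻⁶ C)(-8800 V) = 0.0418 J.

0.0418 J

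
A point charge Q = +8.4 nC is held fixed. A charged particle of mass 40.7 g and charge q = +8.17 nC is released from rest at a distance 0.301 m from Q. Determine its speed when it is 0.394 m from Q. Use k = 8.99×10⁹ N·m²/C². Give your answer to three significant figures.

Only the electrostatic force acts, so mechanical energy is conserved: ½mv² = U₁ − U₂ = kQq(1/r₁ − 1/r₂).
U₁ − U₂ = (8.99×10⁹ N·m²/C²)(8.40×10⁻⁹ C)(8.17×10⁻⁹ C)(1/0.301 − 1/0.394) = 4.84×10⁻⁷ J.
v = √(2·4.84×10⁻⁷/0.0407) = 4.88×10⁻³ m/s.

4.88×10⁻³ m/s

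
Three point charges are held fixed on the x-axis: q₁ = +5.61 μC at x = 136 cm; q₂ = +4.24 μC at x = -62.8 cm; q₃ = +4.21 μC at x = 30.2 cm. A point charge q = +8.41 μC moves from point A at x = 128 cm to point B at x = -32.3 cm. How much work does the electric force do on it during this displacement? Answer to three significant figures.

3.98 J

The work done by the electric force is W_field = −ΔU = −q(V_B − V_A) = q(V_A − V_B).
At A: distances to the source charges are 0.0800 m, 1.91 m, 0.978 m; V_A = Σ kqᵢ/rᵢ = 6.89×10⁵ V.
At B: distances to the source charges are 1.68 m, 0.305 m, 0.625 m; V_B = Σ kqᵢ/rᵢ = 2.15×10⁵ V.
ΔV = V_B − V_A = -4.74×10⁵ V.
W_field = −qΔV = −(8.41×10⁻⁶ C)(-4.74×10⁵ V) = 3.98 J.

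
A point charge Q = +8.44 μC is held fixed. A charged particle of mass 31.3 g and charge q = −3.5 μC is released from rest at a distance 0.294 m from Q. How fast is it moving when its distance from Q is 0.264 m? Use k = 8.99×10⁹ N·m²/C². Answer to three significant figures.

Only the electrostatic force acts, so mechanical energy is conserved: ½mv² = U₁ − U₂ = kQq(1/r₁ − 1/r₂).
U₁ − U₂ = (8.99×10⁹ N·m²/C²)(8.44×10⁻⁶ C)(-3.50×10⁻⁶ C)(1/0.294 − 1/0.264) = 0.103 J.
v = √(2·0.103/0.0313) = 2.56 m/s.

2.56 m/s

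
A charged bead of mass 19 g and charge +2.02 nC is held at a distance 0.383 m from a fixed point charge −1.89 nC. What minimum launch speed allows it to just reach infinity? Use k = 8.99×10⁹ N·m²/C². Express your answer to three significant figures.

3.07×10⁻³ m/s

To just escape, total mechanical energy must reach zero at infinity: ½mv²_min + U = 0, so ½mv²_min = −U = |kQq|/r.
|U| = |kQq|/r = (8.99×10⁹ N·m²/C²)(1.89×10⁻⁹)(2.02×10⁻⁹)/(0.383) = 8.96×10⁻⁸ J.
v_min = √(2|U|/m) = √(2·8.96×10⁻⁸/0.0190) = 3.07×10⁻³ m/s.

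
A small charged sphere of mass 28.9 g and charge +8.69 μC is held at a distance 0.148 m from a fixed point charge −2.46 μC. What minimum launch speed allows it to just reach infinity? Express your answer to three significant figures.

9.48 m/s

To just escape, total mechanical energy must reach zero at infinity: ½mv²_min + U = 0, so ½mv²_min = −U = |kQq|/r.
|U| = |kQq|/r = (8.99×10⁹ N·m²/C²)(2.46×10⁻⁶)(8.69×10⁻⁶)/(0.148) = 1.30 J.
v_min = √(2|U|/m) = √(2·1.30/0.0289) = 9.48 m/s.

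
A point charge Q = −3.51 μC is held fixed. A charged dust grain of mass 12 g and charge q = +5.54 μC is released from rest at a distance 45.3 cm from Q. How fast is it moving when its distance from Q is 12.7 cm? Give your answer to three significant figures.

Only the electrostatic force acts, so mechanical energy is conserved: ½mv² = U₁ − U₂ = kQq(1/r₁ − 1/r₂).
U₁ − U₂ = (8.99×10⁹ N·m²/C²)(-3.51×10⁻⁶ C)(5.54×10⁻⁶ C)(1/0.453 − 1/0.127) = 0.991 J.
v = √(2·0.991/0.0120) = 12.8 m/s.

12.8 m/s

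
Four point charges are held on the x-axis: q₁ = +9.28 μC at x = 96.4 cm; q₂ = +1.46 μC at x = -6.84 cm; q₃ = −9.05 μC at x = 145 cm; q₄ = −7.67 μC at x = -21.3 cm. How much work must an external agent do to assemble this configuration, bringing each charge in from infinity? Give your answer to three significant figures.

-2.38 J

The assembly work is the sum of pairwise potential energies, U = Σ_{i<j} kqᵢqⱼ/rᵢⱼ.
Pair separations: r₁₂ = 1.03 m, r₁₃ = 0.486 m, r₁₄ = 1.18 m, r₂₃ = 1.52 m, r₂₄ = 0.145 m, r₃₄ = 1.66 m.
Summing all 6 pair terms gives U = -2.38 J.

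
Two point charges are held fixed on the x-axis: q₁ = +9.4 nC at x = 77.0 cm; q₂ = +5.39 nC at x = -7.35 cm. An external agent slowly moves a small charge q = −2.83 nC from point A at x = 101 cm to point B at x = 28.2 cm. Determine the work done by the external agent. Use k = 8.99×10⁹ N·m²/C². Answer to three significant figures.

For quasistatic motion the external work equals the change in potential energy: W_ext = qΔV = q(V_B − V_A).
At A: distances to the source charges are 0.240 m, 1.08 m; V_A = Σ kqᵢ/rᵢ = 397 V.
At B: distances to the source charges are 0.488 m, 0.355 m; V_B = Σ kqᵢ/rᵢ = 309 V.
ΔV = V_B − V_A = -87.4 V.
W_ext = qΔV = (-2.83×10⁻⁹ C)(-87.4 V) = 2.47×10⁻⁷ J.

2.47×10⁻⁷ J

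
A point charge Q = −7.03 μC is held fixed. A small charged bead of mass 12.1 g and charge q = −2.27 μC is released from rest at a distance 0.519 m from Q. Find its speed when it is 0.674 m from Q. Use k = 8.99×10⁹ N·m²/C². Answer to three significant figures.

Only the electrostatic force acts, so mechanical energy is conserved: ½mv² = U₁ − U₂ = kQq(1/r₁ − 1/r₂).
U₁ − U₂ = (8.99×10⁹ N·m²/C²)(-7.03×10⁻⁶ C)(-2.27×10⁻⁶ C)(1/0.519 − 1/0.674) = 0.0636 J.
v = √(2·0.0636/0.0121) = 3.24 m/s.

3.24 m/s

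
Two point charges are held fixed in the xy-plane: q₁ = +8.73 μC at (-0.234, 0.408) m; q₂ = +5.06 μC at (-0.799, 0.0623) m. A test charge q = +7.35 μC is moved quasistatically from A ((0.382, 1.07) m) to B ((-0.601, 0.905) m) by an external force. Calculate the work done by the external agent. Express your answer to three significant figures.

0.467 J

For quasistatic motion the external work equals the change in potential energy: W_ext = qΔV = q(V_B − V_A).
At A: distances to the source charges are 0.904 m, 1.55 m; V_A = Σ kqᵢ/rᵢ = 1.16×10⁵ V.
At B: distances to the source charges are 0.618 m, 0.866 m; V_B = Σ kqᵢ/rᵢ = 1.80×10⁵ V.
ΔV = V_B − V_A = 6.35×10⁴ V.
W_ext = qΔV = (7.35×10⁻⁶ C)(6.35×10⁴ V) = 0.467 J.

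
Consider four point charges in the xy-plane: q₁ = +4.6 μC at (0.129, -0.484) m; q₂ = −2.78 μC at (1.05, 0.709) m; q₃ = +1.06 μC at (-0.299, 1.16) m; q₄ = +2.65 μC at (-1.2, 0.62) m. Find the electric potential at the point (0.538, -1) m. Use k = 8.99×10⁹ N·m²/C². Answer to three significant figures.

The total potential is the scalar sum of each charge's contribution, V = Σ kqᵢ/rᵢ.
Distances from the field point to each charge: r₁ = 0.658 m, r₂ = 1.78 m, r₃ = 2.32 m, r₄ = 2.38 m.
V = k[(4.60×10⁻⁶)/(0.658) + (-2.78×10⁻⁶)/(1.78) + (1.06×10⁻⁶)/(2.32) + (2.65×10⁻⁶)/(2.38)] = 6.29×10⁴ V.

6.29×10⁴ V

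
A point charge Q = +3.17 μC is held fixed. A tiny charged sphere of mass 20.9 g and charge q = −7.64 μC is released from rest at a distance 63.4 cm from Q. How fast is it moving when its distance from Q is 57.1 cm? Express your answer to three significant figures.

Only the electrostatic force acts, so mechanical energy is conserved: ½mv² = U₁ − U₂ = kQq(1/r₁ − 1/r₂).
U₁ − U₂ = (8.99×10⁹ N·m²/C²)(3.17×10⁻⁶ C)(-7.64×10⁻⁶ C)(1/0.634 − 1/0.571) = 0.0379 J.
v = √(2·0.0379/0.0209) = 1.90 m/s.

1.90 m/s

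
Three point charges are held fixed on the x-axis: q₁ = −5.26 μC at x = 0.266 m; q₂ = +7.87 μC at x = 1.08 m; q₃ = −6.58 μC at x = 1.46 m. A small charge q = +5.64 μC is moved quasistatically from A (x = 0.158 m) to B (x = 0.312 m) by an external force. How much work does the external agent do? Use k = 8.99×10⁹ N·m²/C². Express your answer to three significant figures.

-3.28 J

For quasistatic motion the external work equals the change in potential energy: W_ext = qΔV = q(V_B − V_A).
At A: distances to the source charges are 0.108 m, 0.922 m, 1.30 m; V_A = Σ kqᵢ/rᵢ = -4.07×10⁵ V.
At B: distances to the source charges are 0.0460 m, 0.768 m, 1.15 m; V_B = Σ kqᵢ/rᵢ = -9.87×10⁵ V.
ΔV = V_B − V_A = -5.81×10⁵ V.
W_ext = qΔV = (5.64×10⁻⁶ C)(-5.81×10⁵ V) = -3.28 J.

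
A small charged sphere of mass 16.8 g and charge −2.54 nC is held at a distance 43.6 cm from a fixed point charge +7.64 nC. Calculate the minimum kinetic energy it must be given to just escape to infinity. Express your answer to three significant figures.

4.00×10⁻⁷ J

To just escape, total mechanical energy must reach zero at infinity: ½mv²_min + U = 0, so ½mv²_min = −U = |kQq|/r.
|U| = |kQq|/r = (8.99×10⁹ N·m²/C²)(7.64×10⁻⁹)(2.54×10⁻⁹)/(0.436) = 4.00×10⁻⁷ J.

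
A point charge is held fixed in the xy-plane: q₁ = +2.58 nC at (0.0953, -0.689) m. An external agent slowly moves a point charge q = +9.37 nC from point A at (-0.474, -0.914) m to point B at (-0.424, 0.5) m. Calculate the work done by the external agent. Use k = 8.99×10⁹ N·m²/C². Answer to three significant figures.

For quasistatic motion the external work equals the change in potential energy: W_ext = qΔV = q(V_B − V_A).
At A: distance to the source charge is 0.612 m; V_A = kq₁/r = 37.9 V.
At B: distance to the source charge is 1.30 m; V_B = kq₁/r = 17.9 V.
ΔV = V_B − V_A = -20.0 V.
W_ext = qΔV = (9.37×10⁻⁹ C)(-20.0 V) = -1.88×10⁻⁷ J.

-1.88×10⁻⁷ J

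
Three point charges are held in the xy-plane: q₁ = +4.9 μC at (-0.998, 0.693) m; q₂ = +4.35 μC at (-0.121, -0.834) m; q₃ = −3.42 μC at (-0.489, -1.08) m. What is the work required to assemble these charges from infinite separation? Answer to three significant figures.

The assembly work is the sum of pairwise potential energies, U = Σ_{i<j} kqᵢqⱼ/rᵢⱼ.
Pair separations: r₁₂ = 1.76 m, r₁₃ = 1.84 m, r₂₃ = 0.443 m.
U = (0.109) + (-0.0817) + (-0.302) = -0.275 J.

-0.275 J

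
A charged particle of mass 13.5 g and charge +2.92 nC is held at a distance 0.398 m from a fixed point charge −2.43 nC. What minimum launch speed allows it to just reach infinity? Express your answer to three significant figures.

To just escape, total mechanical energy must reach zero at infinity: ½mv²_min + U = 0, so ½mv²_min = −U = |kQq|/r.
|U| = |kQq|/r = (8.99×10⁹ N·m²/C²)(2.43×10⁻⁹)(2.92×10⁻⁹)/(0.398) = 1.60×10⁻⁷ J.
v_min = √(2|U|/m) = √(2·1.60×10⁻⁷/0.0135) = 4.87×10⁻³ m/s.

4.87×10⁻³ m/s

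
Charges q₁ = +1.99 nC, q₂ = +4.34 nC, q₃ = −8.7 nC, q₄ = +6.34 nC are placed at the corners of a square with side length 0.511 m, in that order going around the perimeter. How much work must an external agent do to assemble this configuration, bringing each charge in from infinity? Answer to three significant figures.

The work to assemble the configuration equals its total potential energy, U = Σ kqᵢqⱼ/rᵢⱼ over all pairs.
The four side pairs have separation 0.511 m and the two diagonal pairs 0.723 m.
Summing all 6 pair terms gives U = -1.13×10⁻⁶ J.

-1.13×10⁻⁶ J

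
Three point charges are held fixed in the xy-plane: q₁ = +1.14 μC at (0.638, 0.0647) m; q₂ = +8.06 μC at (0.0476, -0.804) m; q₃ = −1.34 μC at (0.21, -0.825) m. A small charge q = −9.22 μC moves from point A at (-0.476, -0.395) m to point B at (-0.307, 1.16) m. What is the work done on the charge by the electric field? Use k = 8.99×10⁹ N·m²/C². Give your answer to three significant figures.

The work done by the electric force is W_field = −ΔU = −q(V_B − V_A) = q(V_A − V_B).
At A: distances to the source charges are 1.21 m, 0.664 m, 0.810 m; V_A = Σ kqᵢ/rᵢ = 1.03×10⁵ V.
At B: distances to the source charges are 1.45 m, 2.00 m, 2.05 m; V_B = Σ kqᵢ/rᵢ = 3.75×10⁴ V.
ΔV = V_B − V_A = -6.52×10⁴ V.
W_field = −qΔV = −(-9.22×10⁻⁶ C)(-6.52×10⁴ V) = -0.601 J.

-0.601 J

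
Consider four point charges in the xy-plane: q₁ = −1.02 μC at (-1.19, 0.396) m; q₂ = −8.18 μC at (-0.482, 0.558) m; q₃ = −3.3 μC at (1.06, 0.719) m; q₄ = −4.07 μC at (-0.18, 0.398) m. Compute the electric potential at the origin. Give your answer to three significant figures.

-2.14×10⁵ V

Electric potential is a scalar, so the contributions from each charge add algebraically: V = Σ kqᵢ/rᵢ.
Distances from the field point to each charge: r₁ = 1.25 m, r₂ = 0.737 m, r₃ = 1.28 m, r₄ = 0.437 m.
V = k[(-1.02×10⁻⁶)/(1.25) + (-8.18×10⁻⁶)/(0.737) + (-3.30×10⁻⁶)/(1.28) + (-4.07×10⁻⁶)/(0.437)] = -2.14×10⁵ V.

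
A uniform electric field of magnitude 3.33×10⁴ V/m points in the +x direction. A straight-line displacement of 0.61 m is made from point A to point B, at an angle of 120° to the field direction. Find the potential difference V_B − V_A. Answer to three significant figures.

1.02×10⁴ V

Only the component of displacement along E changes the potential: ΔV = −E·d·cosθ.
ΔV = −(3.33×10⁴ V/m)(0.610 m)cos120° = 1.02×10⁴ V.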